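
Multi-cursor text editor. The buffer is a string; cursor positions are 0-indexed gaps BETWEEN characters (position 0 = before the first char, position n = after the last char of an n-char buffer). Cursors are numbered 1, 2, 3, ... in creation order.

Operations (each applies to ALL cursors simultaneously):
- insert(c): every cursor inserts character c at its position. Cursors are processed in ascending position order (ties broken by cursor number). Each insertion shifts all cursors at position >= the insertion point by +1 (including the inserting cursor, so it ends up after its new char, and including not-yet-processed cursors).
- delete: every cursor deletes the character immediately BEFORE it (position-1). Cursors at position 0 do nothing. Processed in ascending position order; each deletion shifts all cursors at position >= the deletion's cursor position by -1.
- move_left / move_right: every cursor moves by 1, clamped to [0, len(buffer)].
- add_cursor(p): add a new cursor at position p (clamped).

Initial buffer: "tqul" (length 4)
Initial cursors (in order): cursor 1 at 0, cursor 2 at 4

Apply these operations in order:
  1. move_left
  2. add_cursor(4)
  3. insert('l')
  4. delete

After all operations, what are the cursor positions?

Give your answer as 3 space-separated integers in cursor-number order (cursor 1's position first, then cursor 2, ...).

After op 1 (move_left): buffer="tqul" (len 4), cursors c1@0 c2@3, authorship ....
After op 2 (add_cursor(4)): buffer="tqul" (len 4), cursors c1@0 c2@3 c3@4, authorship ....
After op 3 (insert('l')): buffer="ltqulll" (len 7), cursors c1@1 c2@5 c3@7, authorship 1...2.3
After op 4 (delete): buffer="tqul" (len 4), cursors c1@0 c2@3 c3@4, authorship ....

Answer: 0 3 4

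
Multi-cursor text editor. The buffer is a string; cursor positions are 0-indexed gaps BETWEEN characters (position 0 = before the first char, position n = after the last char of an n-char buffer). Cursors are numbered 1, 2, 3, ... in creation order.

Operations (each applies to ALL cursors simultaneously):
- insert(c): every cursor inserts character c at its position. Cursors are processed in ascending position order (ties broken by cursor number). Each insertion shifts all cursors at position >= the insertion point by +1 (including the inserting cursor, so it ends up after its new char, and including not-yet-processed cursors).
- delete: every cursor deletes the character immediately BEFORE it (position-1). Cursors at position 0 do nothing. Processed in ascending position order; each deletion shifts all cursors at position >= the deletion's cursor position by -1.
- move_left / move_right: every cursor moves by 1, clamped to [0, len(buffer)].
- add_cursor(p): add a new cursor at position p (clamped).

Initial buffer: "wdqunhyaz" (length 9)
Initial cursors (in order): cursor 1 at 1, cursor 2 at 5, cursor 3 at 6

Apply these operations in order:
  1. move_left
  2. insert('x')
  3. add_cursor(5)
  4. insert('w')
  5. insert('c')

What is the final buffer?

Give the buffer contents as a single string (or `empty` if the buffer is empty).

Answer: xwcwdquwcxwcnxwchyaz

Derivation:
After op 1 (move_left): buffer="wdqunhyaz" (len 9), cursors c1@0 c2@4 c3@5, authorship .........
After op 2 (insert('x')): buffer="xwdquxnxhyaz" (len 12), cursors c1@1 c2@6 c3@8, authorship 1....2.3....
After op 3 (add_cursor(5)): buffer="xwdquxnxhyaz" (len 12), cursors c1@1 c4@5 c2@6 c3@8, authorship 1....2.3....
After op 4 (insert('w')): buffer="xwwdquwxwnxwhyaz" (len 16), cursors c1@2 c4@7 c2@9 c3@12, authorship 11....422.33....
After op 5 (insert('c')): buffer="xwcwdquwcxwcnxwchyaz" (len 20), cursors c1@3 c4@9 c2@12 c3@16, authorship 111....44222.333....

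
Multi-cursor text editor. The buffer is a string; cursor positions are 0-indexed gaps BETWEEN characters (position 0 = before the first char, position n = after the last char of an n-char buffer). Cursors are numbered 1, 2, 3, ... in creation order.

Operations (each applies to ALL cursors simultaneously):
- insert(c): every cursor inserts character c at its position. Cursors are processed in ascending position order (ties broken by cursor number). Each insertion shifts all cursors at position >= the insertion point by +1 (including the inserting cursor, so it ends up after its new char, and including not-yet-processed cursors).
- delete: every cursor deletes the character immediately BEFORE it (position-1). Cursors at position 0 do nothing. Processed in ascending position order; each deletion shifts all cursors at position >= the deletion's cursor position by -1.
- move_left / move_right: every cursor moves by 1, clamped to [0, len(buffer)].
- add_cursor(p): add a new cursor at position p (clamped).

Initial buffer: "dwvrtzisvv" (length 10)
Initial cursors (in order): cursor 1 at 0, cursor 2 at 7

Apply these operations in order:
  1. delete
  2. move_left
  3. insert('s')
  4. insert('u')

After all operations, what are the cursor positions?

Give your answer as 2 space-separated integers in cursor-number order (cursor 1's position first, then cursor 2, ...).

After op 1 (delete): buffer="dwvrtzsvv" (len 9), cursors c1@0 c2@6, authorship .........
After op 2 (move_left): buffer="dwvrtzsvv" (len 9), cursors c1@0 c2@5, authorship .........
After op 3 (insert('s')): buffer="sdwvrtszsvv" (len 11), cursors c1@1 c2@7, authorship 1.....2....
After op 4 (insert('u')): buffer="sudwvrtsuzsvv" (len 13), cursors c1@2 c2@9, authorship 11.....22....

Answer: 2 9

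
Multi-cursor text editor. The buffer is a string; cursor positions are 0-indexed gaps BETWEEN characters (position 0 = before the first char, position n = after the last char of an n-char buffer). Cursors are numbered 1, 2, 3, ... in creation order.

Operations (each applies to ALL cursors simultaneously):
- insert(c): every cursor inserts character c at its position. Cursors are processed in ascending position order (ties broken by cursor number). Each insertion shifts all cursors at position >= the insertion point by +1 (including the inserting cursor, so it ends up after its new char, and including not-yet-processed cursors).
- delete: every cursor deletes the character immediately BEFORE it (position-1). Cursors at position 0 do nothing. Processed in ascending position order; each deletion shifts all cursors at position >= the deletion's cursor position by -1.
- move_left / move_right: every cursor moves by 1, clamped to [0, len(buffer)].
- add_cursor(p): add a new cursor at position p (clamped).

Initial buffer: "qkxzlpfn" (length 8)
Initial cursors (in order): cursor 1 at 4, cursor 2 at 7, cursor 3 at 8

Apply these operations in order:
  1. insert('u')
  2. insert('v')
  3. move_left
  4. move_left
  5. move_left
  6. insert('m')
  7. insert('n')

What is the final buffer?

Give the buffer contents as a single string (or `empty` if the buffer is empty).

After op 1 (insert('u')): buffer="qkxzulpfunu" (len 11), cursors c1@5 c2@9 c3@11, authorship ....1...2.3
After op 2 (insert('v')): buffer="qkxzuvlpfuvnuv" (len 14), cursors c1@6 c2@11 c3@14, authorship ....11...22.33
After op 3 (move_left): buffer="qkxzuvlpfuvnuv" (len 14), cursors c1@5 c2@10 c3@13, authorship ....11...22.33
After op 4 (move_left): buffer="qkxzuvlpfuvnuv" (len 14), cursors c1@4 c2@9 c3@12, authorship ....11...22.33
After op 5 (move_left): buffer="qkxzuvlpfuvnuv" (len 14), cursors c1@3 c2@8 c3@11, authorship ....11...22.33
After op 6 (insert('m')): buffer="qkxmzuvlpmfuvmnuv" (len 17), cursors c1@4 c2@10 c3@14, authorship ...1.11..2.223.33
After op 7 (insert('n')): buffer="qkxmnzuvlpmnfuvmnnuv" (len 20), cursors c1@5 c2@12 c3@17, authorship ...11.11..22.2233.33

Answer: qkxmnzuvlpmnfuvmnnuv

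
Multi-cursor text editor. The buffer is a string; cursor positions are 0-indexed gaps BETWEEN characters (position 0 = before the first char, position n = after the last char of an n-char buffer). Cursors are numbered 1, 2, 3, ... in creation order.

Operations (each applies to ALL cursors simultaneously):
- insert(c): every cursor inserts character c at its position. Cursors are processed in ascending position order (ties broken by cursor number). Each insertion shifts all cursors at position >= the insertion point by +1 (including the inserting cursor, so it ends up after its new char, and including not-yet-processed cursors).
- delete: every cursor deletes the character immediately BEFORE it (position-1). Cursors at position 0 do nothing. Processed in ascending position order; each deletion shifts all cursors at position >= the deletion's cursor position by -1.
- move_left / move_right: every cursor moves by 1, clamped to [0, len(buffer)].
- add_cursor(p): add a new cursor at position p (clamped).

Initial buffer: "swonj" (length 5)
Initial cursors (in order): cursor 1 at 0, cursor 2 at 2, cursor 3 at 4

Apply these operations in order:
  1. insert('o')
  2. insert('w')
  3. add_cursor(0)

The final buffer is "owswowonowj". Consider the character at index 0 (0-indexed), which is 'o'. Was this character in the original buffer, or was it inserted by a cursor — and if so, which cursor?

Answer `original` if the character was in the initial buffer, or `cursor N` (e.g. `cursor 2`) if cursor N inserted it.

Answer: cursor 1

Derivation:
After op 1 (insert('o')): buffer="oswoonoj" (len 8), cursors c1@1 c2@4 c3@7, authorship 1..2..3.
After op 2 (insert('w')): buffer="owswowonowj" (len 11), cursors c1@2 c2@6 c3@10, authorship 11..22..33.
After op 3 (add_cursor(0)): buffer="owswowonowj" (len 11), cursors c4@0 c1@2 c2@6 c3@10, authorship 11..22..33.
Authorship (.=original, N=cursor N): 1 1 . . 2 2 . . 3 3 .
Index 0: author = 1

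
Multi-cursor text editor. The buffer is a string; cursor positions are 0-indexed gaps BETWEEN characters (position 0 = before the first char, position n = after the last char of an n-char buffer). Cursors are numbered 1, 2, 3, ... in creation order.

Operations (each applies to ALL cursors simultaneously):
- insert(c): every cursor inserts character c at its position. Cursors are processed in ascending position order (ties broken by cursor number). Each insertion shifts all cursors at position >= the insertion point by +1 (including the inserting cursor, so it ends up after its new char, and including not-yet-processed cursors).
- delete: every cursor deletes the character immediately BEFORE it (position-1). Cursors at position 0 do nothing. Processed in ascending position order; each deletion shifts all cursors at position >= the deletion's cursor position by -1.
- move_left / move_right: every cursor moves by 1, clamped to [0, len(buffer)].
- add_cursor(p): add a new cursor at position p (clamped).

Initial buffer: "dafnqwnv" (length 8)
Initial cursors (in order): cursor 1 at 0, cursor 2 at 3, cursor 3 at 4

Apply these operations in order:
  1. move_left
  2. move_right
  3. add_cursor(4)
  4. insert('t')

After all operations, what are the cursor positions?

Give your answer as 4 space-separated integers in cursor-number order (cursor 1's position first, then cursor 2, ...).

After op 1 (move_left): buffer="dafnqwnv" (len 8), cursors c1@0 c2@2 c3@3, authorship ........
After op 2 (move_right): buffer="dafnqwnv" (len 8), cursors c1@1 c2@3 c3@4, authorship ........
After op 3 (add_cursor(4)): buffer="dafnqwnv" (len 8), cursors c1@1 c2@3 c3@4 c4@4, authorship ........
After op 4 (insert('t')): buffer="dtaftnttqwnv" (len 12), cursors c1@2 c2@5 c3@8 c4@8, authorship .1..2.34....

Answer: 2 5 8 8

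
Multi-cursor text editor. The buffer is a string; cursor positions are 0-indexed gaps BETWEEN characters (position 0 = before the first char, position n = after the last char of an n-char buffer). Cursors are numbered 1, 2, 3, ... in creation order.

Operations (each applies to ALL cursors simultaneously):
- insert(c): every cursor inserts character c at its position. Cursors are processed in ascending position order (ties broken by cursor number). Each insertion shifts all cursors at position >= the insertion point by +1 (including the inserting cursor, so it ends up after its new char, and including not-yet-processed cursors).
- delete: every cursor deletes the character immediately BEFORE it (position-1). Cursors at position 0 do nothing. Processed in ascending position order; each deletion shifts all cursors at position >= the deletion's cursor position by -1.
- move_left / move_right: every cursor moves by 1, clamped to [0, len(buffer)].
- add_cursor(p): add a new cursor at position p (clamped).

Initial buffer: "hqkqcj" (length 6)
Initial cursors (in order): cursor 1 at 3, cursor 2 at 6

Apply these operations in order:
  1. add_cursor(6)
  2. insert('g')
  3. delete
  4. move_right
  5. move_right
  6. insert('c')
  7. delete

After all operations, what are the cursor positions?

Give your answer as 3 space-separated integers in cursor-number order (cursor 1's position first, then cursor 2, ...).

After op 1 (add_cursor(6)): buffer="hqkqcj" (len 6), cursors c1@3 c2@6 c3@6, authorship ......
After op 2 (insert('g')): buffer="hqkgqcjgg" (len 9), cursors c1@4 c2@9 c3@9, authorship ...1...23
After op 3 (delete): buffer="hqkqcj" (len 6), cursors c1@3 c2@6 c3@6, authorship ......
After op 4 (move_right): buffer="hqkqcj" (len 6), cursors c1@4 c2@6 c3@6, authorship ......
After op 5 (move_right): buffer="hqkqcj" (len 6), cursors c1@5 c2@6 c3@6, authorship ......
After op 6 (insert('c')): buffer="hqkqccjcc" (len 9), cursors c1@6 c2@9 c3@9, authorship .....1.23
After op 7 (delete): buffer="hqkqcj" (len 6), cursors c1@5 c2@6 c3@6, authorship ......

Answer: 5 6 6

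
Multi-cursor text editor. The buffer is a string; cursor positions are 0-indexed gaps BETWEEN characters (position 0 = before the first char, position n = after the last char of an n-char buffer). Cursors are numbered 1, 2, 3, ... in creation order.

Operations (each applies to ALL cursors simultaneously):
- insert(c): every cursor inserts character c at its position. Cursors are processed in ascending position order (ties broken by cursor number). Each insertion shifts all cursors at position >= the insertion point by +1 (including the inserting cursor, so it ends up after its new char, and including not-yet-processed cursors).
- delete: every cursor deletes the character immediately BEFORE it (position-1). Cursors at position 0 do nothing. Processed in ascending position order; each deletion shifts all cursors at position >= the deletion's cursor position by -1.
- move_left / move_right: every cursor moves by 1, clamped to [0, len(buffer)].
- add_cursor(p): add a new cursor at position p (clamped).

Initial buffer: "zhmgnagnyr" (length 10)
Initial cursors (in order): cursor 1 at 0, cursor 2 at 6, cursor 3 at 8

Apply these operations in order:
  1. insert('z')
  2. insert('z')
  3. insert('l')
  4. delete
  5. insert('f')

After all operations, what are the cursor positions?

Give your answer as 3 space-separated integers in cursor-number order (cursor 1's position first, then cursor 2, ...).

Answer: 3 12 17

Derivation:
After op 1 (insert('z')): buffer="zzhmgnazgnzyr" (len 13), cursors c1@1 c2@8 c3@11, authorship 1......2..3..
After op 2 (insert('z')): buffer="zzzhmgnazzgnzzyr" (len 16), cursors c1@2 c2@10 c3@14, authorship 11......22..33..
After op 3 (insert('l')): buffer="zzlzhmgnazzlgnzzlyr" (len 19), cursors c1@3 c2@12 c3@17, authorship 111......222..333..
After op 4 (delete): buffer="zzzhmgnazzgnzzyr" (len 16), cursors c1@2 c2@10 c3@14, authorship 11......22..33..
After op 5 (insert('f')): buffer="zzfzhmgnazzfgnzzfyr" (len 19), cursors c1@3 c2@12 c3@17, authorship 111......222..333..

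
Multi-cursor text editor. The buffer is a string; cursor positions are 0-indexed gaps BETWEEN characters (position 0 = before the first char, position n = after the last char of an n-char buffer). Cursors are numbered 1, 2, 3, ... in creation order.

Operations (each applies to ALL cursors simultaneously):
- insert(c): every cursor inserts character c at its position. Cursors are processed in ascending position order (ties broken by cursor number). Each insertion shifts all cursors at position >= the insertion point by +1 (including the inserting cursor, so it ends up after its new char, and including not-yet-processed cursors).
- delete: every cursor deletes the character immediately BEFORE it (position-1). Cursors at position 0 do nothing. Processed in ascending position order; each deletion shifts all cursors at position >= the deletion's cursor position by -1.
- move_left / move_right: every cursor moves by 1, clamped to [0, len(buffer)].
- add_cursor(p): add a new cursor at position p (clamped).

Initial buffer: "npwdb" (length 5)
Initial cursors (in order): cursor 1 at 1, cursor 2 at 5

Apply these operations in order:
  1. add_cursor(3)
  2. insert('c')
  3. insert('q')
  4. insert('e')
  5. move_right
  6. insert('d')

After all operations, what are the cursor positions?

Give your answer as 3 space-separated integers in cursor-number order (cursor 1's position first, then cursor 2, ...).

After op 1 (add_cursor(3)): buffer="npwdb" (len 5), cursors c1@1 c3@3 c2@5, authorship .....
After op 2 (insert('c')): buffer="ncpwcdbc" (len 8), cursors c1@2 c3@5 c2@8, authorship .1..3..2
After op 3 (insert('q')): buffer="ncqpwcqdbcq" (len 11), cursors c1@3 c3@7 c2@11, authorship .11..33..22
After op 4 (insert('e')): buffer="ncqepwcqedbcqe" (len 14), cursors c1@4 c3@9 c2@14, authorship .111..333..222
After op 5 (move_right): buffer="ncqepwcqedbcqe" (len 14), cursors c1@5 c3@10 c2@14, authorship .111..333..222
After op 6 (insert('d')): buffer="ncqepdwcqeddbcqed" (len 17), cursors c1@6 c3@12 c2@17, authorship .111.1.333.3.2222

Answer: 6 17 12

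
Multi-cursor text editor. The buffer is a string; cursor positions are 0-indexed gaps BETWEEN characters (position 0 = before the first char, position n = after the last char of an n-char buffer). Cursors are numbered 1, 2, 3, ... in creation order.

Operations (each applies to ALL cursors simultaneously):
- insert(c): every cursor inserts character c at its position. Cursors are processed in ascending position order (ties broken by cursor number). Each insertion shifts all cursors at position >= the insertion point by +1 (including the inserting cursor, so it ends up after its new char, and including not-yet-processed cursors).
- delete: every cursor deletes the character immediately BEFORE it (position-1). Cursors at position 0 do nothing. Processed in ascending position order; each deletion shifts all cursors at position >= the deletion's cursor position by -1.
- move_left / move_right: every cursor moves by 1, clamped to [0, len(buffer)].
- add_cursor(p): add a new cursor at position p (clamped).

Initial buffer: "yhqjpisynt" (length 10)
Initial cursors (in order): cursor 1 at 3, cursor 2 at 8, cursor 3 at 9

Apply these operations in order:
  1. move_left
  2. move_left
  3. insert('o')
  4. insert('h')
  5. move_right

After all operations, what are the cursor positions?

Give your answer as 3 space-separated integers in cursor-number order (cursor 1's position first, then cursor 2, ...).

After op 1 (move_left): buffer="yhqjpisynt" (len 10), cursors c1@2 c2@7 c3@8, authorship ..........
After op 2 (move_left): buffer="yhqjpisynt" (len 10), cursors c1@1 c2@6 c3@7, authorship ..........
After op 3 (insert('o')): buffer="yohqjpiosoynt" (len 13), cursors c1@2 c2@8 c3@10, authorship .1.....2.3...
After op 4 (insert('h')): buffer="yohhqjpiohsohynt" (len 16), cursors c1@3 c2@10 c3@13, authorship .11.....22.33...
After op 5 (move_right): buffer="yohhqjpiohsohynt" (len 16), cursors c1@4 c2@11 c3@14, authorship .11.....22.33...

Answer: 4 11 14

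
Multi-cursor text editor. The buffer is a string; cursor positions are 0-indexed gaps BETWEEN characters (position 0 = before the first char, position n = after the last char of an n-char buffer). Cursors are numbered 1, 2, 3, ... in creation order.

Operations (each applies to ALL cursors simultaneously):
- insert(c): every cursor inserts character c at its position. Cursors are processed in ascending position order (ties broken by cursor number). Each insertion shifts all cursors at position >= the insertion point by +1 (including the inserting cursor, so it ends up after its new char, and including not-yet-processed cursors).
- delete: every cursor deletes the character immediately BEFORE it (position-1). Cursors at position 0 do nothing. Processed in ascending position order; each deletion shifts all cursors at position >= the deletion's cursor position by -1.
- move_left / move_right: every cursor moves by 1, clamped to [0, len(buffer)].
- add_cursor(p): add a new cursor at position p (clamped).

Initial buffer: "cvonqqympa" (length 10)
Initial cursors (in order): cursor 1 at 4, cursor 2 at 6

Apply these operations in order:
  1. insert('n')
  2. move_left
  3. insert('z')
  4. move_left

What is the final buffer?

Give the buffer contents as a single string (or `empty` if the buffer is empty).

Answer: cvonznqqznympa

Derivation:
After op 1 (insert('n')): buffer="cvonnqqnympa" (len 12), cursors c1@5 c2@8, authorship ....1..2....
After op 2 (move_left): buffer="cvonnqqnympa" (len 12), cursors c1@4 c2@7, authorship ....1..2....
After op 3 (insert('z')): buffer="cvonznqqznympa" (len 14), cursors c1@5 c2@9, authorship ....11..22....
After op 4 (move_left): buffer="cvonznqqznympa" (len 14), cursors c1@4 c2@8, authorship ....11..22....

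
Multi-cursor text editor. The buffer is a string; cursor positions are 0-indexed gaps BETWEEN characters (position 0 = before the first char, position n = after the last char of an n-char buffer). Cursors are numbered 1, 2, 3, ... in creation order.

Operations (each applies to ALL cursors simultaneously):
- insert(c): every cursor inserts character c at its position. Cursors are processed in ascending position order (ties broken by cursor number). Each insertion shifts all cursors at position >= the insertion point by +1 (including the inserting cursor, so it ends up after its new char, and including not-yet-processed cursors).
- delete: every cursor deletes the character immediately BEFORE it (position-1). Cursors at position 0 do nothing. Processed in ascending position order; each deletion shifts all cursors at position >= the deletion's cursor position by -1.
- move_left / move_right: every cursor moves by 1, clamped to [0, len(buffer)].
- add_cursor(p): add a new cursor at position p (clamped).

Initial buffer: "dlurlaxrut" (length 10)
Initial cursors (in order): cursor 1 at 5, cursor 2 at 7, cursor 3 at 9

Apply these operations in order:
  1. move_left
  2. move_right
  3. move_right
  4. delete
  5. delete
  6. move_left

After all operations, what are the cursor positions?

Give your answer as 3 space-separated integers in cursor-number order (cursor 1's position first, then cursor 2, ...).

After op 1 (move_left): buffer="dlurlaxrut" (len 10), cursors c1@4 c2@6 c3@8, authorship ..........
After op 2 (move_right): buffer="dlurlaxrut" (len 10), cursors c1@5 c2@7 c3@9, authorship ..........
After op 3 (move_right): buffer="dlurlaxrut" (len 10), cursors c1@6 c2@8 c3@10, authorship ..........
After op 4 (delete): buffer="dlurlxu" (len 7), cursors c1@5 c2@6 c3@7, authorship .......
After op 5 (delete): buffer="dlur" (len 4), cursors c1@4 c2@4 c3@4, authorship ....
After op 6 (move_left): buffer="dlur" (len 4), cursors c1@3 c2@3 c3@3, authorship ....

Answer: 3 3 3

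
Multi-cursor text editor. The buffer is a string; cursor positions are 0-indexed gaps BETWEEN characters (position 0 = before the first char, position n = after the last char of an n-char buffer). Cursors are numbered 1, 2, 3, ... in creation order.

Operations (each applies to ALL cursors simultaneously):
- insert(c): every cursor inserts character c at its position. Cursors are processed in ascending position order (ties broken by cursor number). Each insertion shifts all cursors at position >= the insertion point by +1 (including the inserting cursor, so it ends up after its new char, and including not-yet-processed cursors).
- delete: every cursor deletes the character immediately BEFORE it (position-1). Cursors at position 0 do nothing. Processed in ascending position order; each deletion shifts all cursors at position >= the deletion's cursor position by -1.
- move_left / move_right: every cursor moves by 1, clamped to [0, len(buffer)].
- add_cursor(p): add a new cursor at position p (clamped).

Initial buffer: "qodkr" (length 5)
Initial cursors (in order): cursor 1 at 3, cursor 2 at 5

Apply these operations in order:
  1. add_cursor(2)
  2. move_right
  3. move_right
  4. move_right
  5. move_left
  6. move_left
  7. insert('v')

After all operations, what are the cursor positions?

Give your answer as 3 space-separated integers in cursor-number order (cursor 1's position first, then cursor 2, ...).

Answer: 6 6 6

Derivation:
After op 1 (add_cursor(2)): buffer="qodkr" (len 5), cursors c3@2 c1@3 c2@5, authorship .....
After op 2 (move_right): buffer="qodkr" (len 5), cursors c3@3 c1@4 c2@5, authorship .....
After op 3 (move_right): buffer="qodkr" (len 5), cursors c3@4 c1@5 c2@5, authorship .....
After op 4 (move_right): buffer="qodkr" (len 5), cursors c1@5 c2@5 c3@5, authorship .....
After op 5 (move_left): buffer="qodkr" (len 5), cursors c1@4 c2@4 c3@4, authorship .....
After op 6 (move_left): buffer="qodkr" (len 5), cursors c1@3 c2@3 c3@3, authorship .....
After op 7 (insert('v')): buffer="qodvvvkr" (len 8), cursors c1@6 c2@6 c3@6, authorship ...123..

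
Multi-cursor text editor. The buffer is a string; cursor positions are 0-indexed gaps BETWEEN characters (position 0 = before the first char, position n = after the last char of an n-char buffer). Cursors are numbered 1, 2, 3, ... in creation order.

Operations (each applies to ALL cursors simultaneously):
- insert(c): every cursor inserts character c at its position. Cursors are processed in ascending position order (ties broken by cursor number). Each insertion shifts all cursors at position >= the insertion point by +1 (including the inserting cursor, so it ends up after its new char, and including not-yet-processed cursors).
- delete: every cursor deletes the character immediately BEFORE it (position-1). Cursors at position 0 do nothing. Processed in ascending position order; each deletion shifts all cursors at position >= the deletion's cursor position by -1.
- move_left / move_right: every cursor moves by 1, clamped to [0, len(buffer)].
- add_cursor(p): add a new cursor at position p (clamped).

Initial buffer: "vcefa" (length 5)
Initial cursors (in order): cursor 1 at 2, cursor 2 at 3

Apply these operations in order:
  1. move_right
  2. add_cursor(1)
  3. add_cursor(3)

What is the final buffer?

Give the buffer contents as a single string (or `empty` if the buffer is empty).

After op 1 (move_right): buffer="vcefa" (len 5), cursors c1@3 c2@4, authorship .....
After op 2 (add_cursor(1)): buffer="vcefa" (len 5), cursors c3@1 c1@3 c2@4, authorship .....
After op 3 (add_cursor(3)): buffer="vcefa" (len 5), cursors c3@1 c1@3 c4@3 c2@4, authorship .....

Answer: vcefa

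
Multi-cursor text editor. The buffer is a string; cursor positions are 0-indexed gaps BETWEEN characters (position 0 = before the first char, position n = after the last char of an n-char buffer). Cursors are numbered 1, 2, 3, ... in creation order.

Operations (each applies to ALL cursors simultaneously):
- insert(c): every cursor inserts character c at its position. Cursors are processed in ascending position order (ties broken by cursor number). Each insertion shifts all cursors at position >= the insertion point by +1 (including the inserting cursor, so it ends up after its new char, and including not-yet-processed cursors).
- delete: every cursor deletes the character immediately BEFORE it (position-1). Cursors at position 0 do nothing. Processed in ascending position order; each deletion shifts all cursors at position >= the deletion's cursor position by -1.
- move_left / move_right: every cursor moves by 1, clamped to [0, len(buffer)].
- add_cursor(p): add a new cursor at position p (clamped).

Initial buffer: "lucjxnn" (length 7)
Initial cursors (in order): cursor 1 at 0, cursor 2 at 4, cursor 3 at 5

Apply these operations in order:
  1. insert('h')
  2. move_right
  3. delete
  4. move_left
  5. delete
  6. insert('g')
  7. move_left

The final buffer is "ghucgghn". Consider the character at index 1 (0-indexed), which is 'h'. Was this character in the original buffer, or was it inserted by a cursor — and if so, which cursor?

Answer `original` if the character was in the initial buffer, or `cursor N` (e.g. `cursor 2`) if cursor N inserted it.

After op 1 (insert('h')): buffer="hlucjhxhnn" (len 10), cursors c1@1 c2@6 c3@8, authorship 1....2.3..
After op 2 (move_right): buffer="hlucjhxhnn" (len 10), cursors c1@2 c2@7 c3@9, authorship 1....2.3..
After op 3 (delete): buffer="hucjhhn" (len 7), cursors c1@1 c2@5 c3@6, authorship 1...23.
After op 4 (move_left): buffer="hucjhhn" (len 7), cursors c1@0 c2@4 c3@5, authorship 1...23.
After op 5 (delete): buffer="huchn" (len 5), cursors c1@0 c2@3 c3@3, authorship 1..3.
After op 6 (insert('g')): buffer="ghucgghn" (len 8), cursors c1@1 c2@6 c3@6, authorship 11..233.
After op 7 (move_left): buffer="ghucgghn" (len 8), cursors c1@0 c2@5 c3@5, authorship 11..233.
Authorship (.=original, N=cursor N): 1 1 . . 2 3 3 .
Index 1: author = 1

Answer: cursor 1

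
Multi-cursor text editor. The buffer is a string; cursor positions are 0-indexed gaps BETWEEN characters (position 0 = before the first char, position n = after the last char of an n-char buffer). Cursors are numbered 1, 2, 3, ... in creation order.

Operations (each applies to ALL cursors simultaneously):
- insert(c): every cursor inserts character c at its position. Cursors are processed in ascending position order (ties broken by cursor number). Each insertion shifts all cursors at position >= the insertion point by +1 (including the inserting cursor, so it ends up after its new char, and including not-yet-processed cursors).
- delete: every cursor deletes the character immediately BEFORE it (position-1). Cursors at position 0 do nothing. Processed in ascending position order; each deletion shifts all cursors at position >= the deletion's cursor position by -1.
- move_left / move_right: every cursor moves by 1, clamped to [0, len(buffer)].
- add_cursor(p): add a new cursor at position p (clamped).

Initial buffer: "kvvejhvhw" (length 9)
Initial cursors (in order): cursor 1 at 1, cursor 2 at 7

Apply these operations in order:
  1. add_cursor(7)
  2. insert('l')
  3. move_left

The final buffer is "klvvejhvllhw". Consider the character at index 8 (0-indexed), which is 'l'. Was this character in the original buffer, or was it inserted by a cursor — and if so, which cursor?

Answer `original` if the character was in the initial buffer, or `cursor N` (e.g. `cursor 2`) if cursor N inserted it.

After op 1 (add_cursor(7)): buffer="kvvejhvhw" (len 9), cursors c1@1 c2@7 c3@7, authorship .........
After op 2 (insert('l')): buffer="klvvejhvllhw" (len 12), cursors c1@2 c2@10 c3@10, authorship .1......23..
After op 3 (move_left): buffer="klvvejhvllhw" (len 12), cursors c1@1 c2@9 c3@9, authorship .1......23..
Authorship (.=original, N=cursor N): . 1 . . . . . . 2 3 . .
Index 8: author = 2

Answer: cursor 2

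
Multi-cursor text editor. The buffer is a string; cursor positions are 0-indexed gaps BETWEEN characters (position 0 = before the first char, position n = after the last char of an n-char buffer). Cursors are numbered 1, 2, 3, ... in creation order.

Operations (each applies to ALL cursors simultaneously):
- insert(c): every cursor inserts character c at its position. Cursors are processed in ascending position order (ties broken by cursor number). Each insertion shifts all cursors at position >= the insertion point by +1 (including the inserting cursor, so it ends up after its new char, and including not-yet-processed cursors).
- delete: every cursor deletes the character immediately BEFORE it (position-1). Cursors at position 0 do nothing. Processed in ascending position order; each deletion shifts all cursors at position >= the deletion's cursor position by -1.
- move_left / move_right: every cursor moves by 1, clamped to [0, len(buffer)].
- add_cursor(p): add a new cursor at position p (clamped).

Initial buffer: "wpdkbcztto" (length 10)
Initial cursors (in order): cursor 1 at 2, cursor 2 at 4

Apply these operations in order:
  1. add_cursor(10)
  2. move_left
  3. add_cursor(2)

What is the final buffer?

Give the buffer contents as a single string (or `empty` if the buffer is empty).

Answer: wpdkbcztto

Derivation:
After op 1 (add_cursor(10)): buffer="wpdkbcztto" (len 10), cursors c1@2 c2@4 c3@10, authorship ..........
After op 2 (move_left): buffer="wpdkbcztto" (len 10), cursors c1@1 c2@3 c3@9, authorship ..........
After op 3 (add_cursor(2)): buffer="wpdkbcztto" (len 10), cursors c1@1 c4@2 c2@3 c3@9, authorship ..........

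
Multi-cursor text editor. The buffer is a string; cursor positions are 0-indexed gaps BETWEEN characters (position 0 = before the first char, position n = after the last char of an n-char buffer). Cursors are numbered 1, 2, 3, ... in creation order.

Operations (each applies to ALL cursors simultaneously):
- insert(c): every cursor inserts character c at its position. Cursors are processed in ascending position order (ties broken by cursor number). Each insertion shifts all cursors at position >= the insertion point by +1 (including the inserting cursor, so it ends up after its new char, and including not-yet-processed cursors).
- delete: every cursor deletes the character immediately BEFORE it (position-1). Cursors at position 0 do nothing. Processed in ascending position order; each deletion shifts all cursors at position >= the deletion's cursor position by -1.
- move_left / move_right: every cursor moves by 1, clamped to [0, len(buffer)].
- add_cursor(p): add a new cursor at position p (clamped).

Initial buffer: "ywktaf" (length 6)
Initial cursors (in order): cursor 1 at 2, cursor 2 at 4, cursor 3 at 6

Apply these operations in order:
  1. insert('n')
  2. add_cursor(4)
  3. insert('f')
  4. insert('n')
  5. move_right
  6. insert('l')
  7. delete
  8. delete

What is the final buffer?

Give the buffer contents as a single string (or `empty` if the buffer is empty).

Answer: ywnfnfnnfnfnf

Derivation:
After op 1 (insert('n')): buffer="ywnktnafn" (len 9), cursors c1@3 c2@6 c3@9, authorship ..1..2..3
After op 2 (add_cursor(4)): buffer="ywnktnafn" (len 9), cursors c1@3 c4@4 c2@6 c3@9, authorship ..1..2..3
After op 3 (insert('f')): buffer="ywnfkftnfafnf" (len 13), cursors c1@4 c4@6 c2@9 c3@13, authorship ..11.4.22..33
After op 4 (insert('n')): buffer="ywnfnkfntnfnafnfn" (len 17), cursors c1@5 c4@8 c2@12 c3@17, authorship ..111.44.222..333
After op 5 (move_right): buffer="ywnfnkfntnfnafnfn" (len 17), cursors c1@6 c4@9 c2@13 c3@17, authorship ..111.44.222..333
After op 6 (insert('l')): buffer="ywnfnklfntlnfnalfnfnl" (len 21), cursors c1@7 c4@11 c2@16 c3@21, authorship ..111.144.4222.2.3333
After op 7 (delete): buffer="ywnfnkfntnfnafnfn" (len 17), cursors c1@6 c4@9 c2@13 c3@17, authorship ..111.44.222..333
After op 8 (delete): buffer="ywnfnfnnfnfnf" (len 13), cursors c1@5 c4@7 c2@10 c3@13, authorship ..11144222.33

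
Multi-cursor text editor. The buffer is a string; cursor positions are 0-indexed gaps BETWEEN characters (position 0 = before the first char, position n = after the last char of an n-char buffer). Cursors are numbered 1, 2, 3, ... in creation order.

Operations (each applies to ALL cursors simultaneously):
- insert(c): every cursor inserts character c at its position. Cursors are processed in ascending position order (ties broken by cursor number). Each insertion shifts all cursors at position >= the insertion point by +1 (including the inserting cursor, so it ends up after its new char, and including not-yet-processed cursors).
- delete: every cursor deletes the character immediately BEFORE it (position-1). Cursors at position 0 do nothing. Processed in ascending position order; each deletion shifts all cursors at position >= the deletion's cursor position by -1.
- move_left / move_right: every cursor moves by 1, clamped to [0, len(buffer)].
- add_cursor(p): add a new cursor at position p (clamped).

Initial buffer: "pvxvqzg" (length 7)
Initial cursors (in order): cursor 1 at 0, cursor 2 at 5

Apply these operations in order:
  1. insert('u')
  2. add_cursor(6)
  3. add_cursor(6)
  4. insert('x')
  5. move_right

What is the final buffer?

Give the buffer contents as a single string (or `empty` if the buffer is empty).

Answer: uxpvxvqxxuxzg

Derivation:
After op 1 (insert('u')): buffer="upvxvquzg" (len 9), cursors c1@1 c2@7, authorship 1.....2..
After op 2 (add_cursor(6)): buffer="upvxvquzg" (len 9), cursors c1@1 c3@6 c2@7, authorship 1.....2..
After op 3 (add_cursor(6)): buffer="upvxvquzg" (len 9), cursors c1@1 c3@6 c4@6 c2@7, authorship 1.....2..
After op 4 (insert('x')): buffer="uxpvxvqxxuxzg" (len 13), cursors c1@2 c3@9 c4@9 c2@11, authorship 11.....3422..
After op 5 (move_right): buffer="uxpvxvqxxuxzg" (len 13), cursors c1@3 c3@10 c4@10 c2@12, authorship 11.....3422..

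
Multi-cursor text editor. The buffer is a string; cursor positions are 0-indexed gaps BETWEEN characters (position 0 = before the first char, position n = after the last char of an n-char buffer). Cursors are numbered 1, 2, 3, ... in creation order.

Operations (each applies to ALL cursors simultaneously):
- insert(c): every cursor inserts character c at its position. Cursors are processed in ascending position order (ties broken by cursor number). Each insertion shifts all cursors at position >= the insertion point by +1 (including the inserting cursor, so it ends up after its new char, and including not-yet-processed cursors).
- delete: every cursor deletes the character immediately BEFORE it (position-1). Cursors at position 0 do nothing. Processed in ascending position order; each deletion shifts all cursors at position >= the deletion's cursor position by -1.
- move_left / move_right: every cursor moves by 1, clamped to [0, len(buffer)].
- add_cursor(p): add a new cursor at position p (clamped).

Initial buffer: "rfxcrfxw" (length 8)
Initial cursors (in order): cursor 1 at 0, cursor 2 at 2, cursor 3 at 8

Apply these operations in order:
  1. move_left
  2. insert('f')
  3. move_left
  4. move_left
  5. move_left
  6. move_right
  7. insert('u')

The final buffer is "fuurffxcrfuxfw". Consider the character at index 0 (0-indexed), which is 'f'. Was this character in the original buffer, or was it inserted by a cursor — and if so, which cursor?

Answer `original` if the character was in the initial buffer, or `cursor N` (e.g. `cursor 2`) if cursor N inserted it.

After op 1 (move_left): buffer="rfxcrfxw" (len 8), cursors c1@0 c2@1 c3@7, authorship ........
After op 2 (insert('f')): buffer="frffxcrfxfw" (len 11), cursors c1@1 c2@3 c3@10, authorship 1.2......3.
After op 3 (move_left): buffer="frffxcrfxfw" (len 11), cursors c1@0 c2@2 c3@9, authorship 1.2......3.
After op 4 (move_left): buffer="frffxcrfxfw" (len 11), cursors c1@0 c2@1 c3@8, authorship 1.2......3.
After op 5 (move_left): buffer="frffxcrfxfw" (len 11), cursors c1@0 c2@0 c3@7, authorship 1.2......3.
After op 6 (move_right): buffer="frffxcrfxfw" (len 11), cursors c1@1 c2@1 c3@8, authorship 1.2......3.
After op 7 (insert('u')): buffer="fuurffxcrfuxfw" (len 14), cursors c1@3 c2@3 c3@11, authorship 112.2.....3.3.
Authorship (.=original, N=cursor N): 1 1 2 . 2 . . . . . 3 . 3 .
Index 0: author = 1

Answer: cursor 1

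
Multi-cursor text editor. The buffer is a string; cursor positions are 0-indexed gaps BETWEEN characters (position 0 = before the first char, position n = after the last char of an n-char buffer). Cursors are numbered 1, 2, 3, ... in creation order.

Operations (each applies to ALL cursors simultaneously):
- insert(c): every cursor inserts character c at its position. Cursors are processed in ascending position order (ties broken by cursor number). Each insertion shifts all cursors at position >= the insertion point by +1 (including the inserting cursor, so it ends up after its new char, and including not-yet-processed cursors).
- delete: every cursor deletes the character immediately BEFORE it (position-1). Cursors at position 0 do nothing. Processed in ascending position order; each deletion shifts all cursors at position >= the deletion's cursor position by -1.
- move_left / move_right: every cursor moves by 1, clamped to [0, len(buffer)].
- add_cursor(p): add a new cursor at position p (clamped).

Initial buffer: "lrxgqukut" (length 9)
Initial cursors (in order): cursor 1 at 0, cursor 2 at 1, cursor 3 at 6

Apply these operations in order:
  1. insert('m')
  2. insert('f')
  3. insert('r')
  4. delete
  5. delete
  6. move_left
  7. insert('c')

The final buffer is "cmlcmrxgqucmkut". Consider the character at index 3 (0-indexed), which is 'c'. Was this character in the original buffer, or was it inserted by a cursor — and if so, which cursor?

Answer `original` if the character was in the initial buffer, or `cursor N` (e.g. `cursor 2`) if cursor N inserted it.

Answer: cursor 2

Derivation:
After op 1 (insert('m')): buffer="mlmrxgqumkut" (len 12), cursors c1@1 c2@3 c3@9, authorship 1.2.....3...
After op 2 (insert('f')): buffer="mflmfrxgqumfkut" (len 15), cursors c1@2 c2@5 c3@12, authorship 11.22.....33...
After op 3 (insert('r')): buffer="mfrlmfrrxgqumfrkut" (len 18), cursors c1@3 c2@7 c3@15, authorship 111.222.....333...
After op 4 (delete): buffer="mflmfrxgqumfkut" (len 15), cursors c1@2 c2@5 c3@12, authorship 11.22.....33...
After op 5 (delete): buffer="mlmrxgqumkut" (len 12), cursors c1@1 c2@3 c3@9, authorship 1.2.....3...
After op 6 (move_left): buffer="mlmrxgqumkut" (len 12), cursors c1@0 c2@2 c3@8, authorship 1.2.....3...
After op 7 (insert('c')): buffer="cmlcmrxgqucmkut" (len 15), cursors c1@1 c2@4 c3@11, authorship 11.22.....33...
Authorship (.=original, N=cursor N): 1 1 . 2 2 . . . . . 3 3 . . .
Index 3: author = 2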